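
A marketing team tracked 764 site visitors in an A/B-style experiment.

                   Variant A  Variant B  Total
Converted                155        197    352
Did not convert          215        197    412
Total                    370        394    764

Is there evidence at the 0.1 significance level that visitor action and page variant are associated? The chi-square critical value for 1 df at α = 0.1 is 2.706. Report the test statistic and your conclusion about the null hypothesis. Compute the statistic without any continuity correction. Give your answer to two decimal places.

5.05; reject H₀

Grand total N = 764.
Expected counts (row total × column total / N):
  Converted, Variant A: 352×370/764 = 170.471
  Converted, Variant B: 352×394/764 = 181.529
  Did not convert, Variant A: 412×370/764 = 199.529
  Did not convert, Variant B: 412×394/764 = 212.471
Contributions (O − E)²/E:
  (155 − 170.471)²/170.471 = 1.4041
  (197 − 181.529)²/181.529 = 1.3185
  (215 − 199.529)²/199.529 = 1.1996
  (197 − 212.471)²/212.471 = 1.1265
χ² = 1.4041 + 1.3185 + 1.1996 + 1.1265 = 5.05
df = (2−1)(2−1) = 1. Since 5.05 > 2.706, reject the null hypothesis of independence at α = 0.1.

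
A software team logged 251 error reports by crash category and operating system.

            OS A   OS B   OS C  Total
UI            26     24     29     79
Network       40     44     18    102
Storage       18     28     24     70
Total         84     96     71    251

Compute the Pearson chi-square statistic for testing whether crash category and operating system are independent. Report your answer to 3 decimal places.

11.198

Grand total N = 251.
Expected counts (row total × column total / N):
  UI, OS A: 79×84/251 = 26.4382
  UI, OS B: 79×96/251 = 30.2151
  UI, OS C: 79×71/251 = 22.3466
  Network, OS A: 102×84/251 = 34.1355
  Network, OS B: 102×96/251 = 39.0120
  Network, OS C: 102×71/251 = 28.8526
  Storage, OS A: 70×84/251 = 23.4263
  Storage, OS B: 70×96/251 = 26.7729
  Storage, OS C: 70×71/251 = 19.8008
Contributions (O − E)²/E:
  (26 − 26.4382)²/26.4382 = 0.0073
  (24 − 30.2151)²/30.2151 = 1.2784
  (29 − 22.3466)²/22.3466 = 1.9810
  (40 − 34.1355)²/34.1355 = 1.0075
  (44 − 39.0120)²/39.0120 = 0.6378
  (18 − 28.8526)²/28.8526 = 4.0821
  (18 − 23.4263)²/23.4263 = 1.2569
  (28 − 26.7729)²/26.7729 = 0.0562
  (24 − 19.8008)²/19.8008 = 0.8905
χ² = 0.0073 + 1.2784 + 1.9810 + 1.0075 + 0.6378 + 4.0821 + 1.2569 + 0.0562 + 0.8905 = 11.198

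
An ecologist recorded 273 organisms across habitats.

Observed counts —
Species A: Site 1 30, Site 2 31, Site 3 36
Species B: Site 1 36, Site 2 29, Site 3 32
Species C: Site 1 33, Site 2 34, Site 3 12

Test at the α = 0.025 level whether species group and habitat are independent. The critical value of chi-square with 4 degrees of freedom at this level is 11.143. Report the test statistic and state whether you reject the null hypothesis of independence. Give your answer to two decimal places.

Row totals: 97, 97, 79. Column totals: 99, 94, 80. Grand total N = 273.
Expected counts (row total × column total / N):
  Species A, Site 1: 97×99/273 = 35.176
  Species A, Site 2: 97×94/273 = 33.399
  Species A, Site 3: 97×80/273 = 28.425
  Species B, Site 1: 97×99/273 = 35.176
  Species B, Site 2: 97×94/273 = 33.399
  Species B, Site 3: 97×80/273 = 28.425
  Species C, Site 1: 79×99/273 = 28.648
  Species C, Site 2: 79×94/273 = 27.201
  Species C, Site 3: 79×80/273 = 23.150
Contributions (O − E)²/E:
  (30 − 35.176)²/35.176 = 0.7616
  (31 − 33.399)²/33.399 = 0.1723
  (36 − 28.425)²/28.425 = 2.0187
  (36 − 35.176)²/35.176 = 0.0193
  (29 − 33.399)²/33.399 = 0.5794
  (32 − 28.425)²/28.425 = 0.4496
  (33 − 28.648)²/28.648 = 0.6611
  (34 − 27.201)²/27.201 = 1.6994
  (12 − 23.150)²/23.150 = 5.3703
χ² = 0.7616 + 0.1723 + 2.0187 + 0.0193 + 0.5794 + 0.4496 + 0.6611 + 1.6994 + 5.3703 = 11.73
df = (3−1)(3−1) = 4. Since 11.73 > 11.143, reject the null hypothesis of independence at α = 0.025.

11.73; reject H₀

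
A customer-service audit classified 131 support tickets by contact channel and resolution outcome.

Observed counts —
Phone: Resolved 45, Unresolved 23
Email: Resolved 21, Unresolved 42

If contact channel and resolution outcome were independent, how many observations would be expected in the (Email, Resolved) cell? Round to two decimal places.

Row total (Email) = 63; column total (Resolved) = 66; grand total N = 131.
Expected count = (row total × column total) / N = 63 × 66 / 131 = 31.74.

31.74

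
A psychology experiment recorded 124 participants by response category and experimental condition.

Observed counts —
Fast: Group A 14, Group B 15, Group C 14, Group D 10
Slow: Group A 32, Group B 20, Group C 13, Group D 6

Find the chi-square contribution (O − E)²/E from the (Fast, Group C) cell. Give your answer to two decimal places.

Row total (Fast) = 53; column total (Group C) = 27; N = 124.
Expected count E = 53 × 27 / 124 = 11.540.
Contribution = (O − E)²/E = (14 − 11.540)² / 11.540 = 0.52.

0.52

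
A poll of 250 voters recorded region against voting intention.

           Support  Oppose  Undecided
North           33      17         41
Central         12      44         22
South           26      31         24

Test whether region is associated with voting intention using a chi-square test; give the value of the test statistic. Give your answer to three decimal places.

27.688

Row totals: 91, 78, 81. Column totals: 71, 92, 87. Grand total N = 250.
Expected counts (row total × column total / N):
  North, Support: 91×71/250 = 25.8440
  North, Oppose: 91×92/250 = 33.4880
  North, Undecided: 91×87/250 = 31.6680
  Central, Support: 78×71/250 = 22.1520
  Central, Oppose: 78×92/250 = 28.7040
  Central, Undecided: 78×87/250 = 27.1440
  South, Support: 81×71/250 = 23.0040
  South, Oppose: 81×92/250 = 29.8080
  South, Undecided: 81×87/250 = 28.1880
Contributions (O − E)²/E:
  (33 − 25.8440)²/25.8440 = 1.9814
  (17 − 33.4880)²/33.4880 = 8.1180
  (41 − 31.6680)²/31.6680 = 2.7500
  (12 − 22.1520)²/22.1520 = 4.6525
  (44 − 28.7040)²/28.7040 = 8.1510
  (22 − 27.1440)²/27.1440 = 0.9748
  (26 − 23.0040)²/23.0040 = 0.3902
  (31 − 29.8080)²/29.8080 = 0.0477
  (24 − 28.1880)²/28.1880 = 0.6222
χ² = 1.9814 + 8.1180 + 2.7500 + 4.6525 + 8.1510 + 0.9748 + 0.3902 + 0.0477 + 0.6222 = 27.688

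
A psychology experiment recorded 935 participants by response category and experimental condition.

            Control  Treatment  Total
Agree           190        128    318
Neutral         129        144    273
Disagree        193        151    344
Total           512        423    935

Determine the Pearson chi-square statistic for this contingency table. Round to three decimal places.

9.656

Grand total N = 935.
Expected counts (row total × column total / N):
  Agree, Control: 318×512/935 = 174.1348
  Agree, Treatment: 318×423/935 = 143.8652
  Neutral, Control: 273×512/935 = 149.4930
  Neutral, Treatment: 273×423/935 = 123.5070
  Disagree, Control: 344×512/935 = 188.3722
  Disagree, Treatment: 344×423/935 = 155.6278
Contributions (O − E)²/E:
  (190 − 174.1348)²/174.1348 = 1.4455
  (128 − 143.8652)²/143.8652 = 1.7496
  (129 − 149.4930)²/149.4930 = 2.8092
  (144 − 123.5070)²/123.5070 = 3.4003
  (193 − 188.3722)²/188.3722 = 0.1137
  (151 − 155.6278)²/155.6278 = 0.1376
χ² = 1.4455 + 1.7496 + 2.8092 + 3.4003 + 0.1137 + 0.1376 = 9.656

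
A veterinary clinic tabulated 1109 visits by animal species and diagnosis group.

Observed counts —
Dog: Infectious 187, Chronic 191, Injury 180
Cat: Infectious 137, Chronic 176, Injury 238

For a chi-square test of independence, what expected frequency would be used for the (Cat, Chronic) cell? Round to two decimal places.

Row total (Cat) = 551; column total (Chronic) = 367; grand total N = 1109.
Expected count = (row total × column total) / N = 551 × 367 / 1109 = 182.34.

182.34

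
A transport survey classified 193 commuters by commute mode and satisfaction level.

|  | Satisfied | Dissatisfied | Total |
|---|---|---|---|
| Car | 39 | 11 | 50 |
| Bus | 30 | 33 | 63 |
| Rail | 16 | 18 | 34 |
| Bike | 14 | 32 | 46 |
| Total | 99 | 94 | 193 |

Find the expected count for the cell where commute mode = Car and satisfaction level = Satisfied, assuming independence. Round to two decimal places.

25.65

Row total (Car) = 50; column total (Satisfied) = 99; grand total N = 193.
Expected count = (row total × column total) / N = 50 × 99 / 193 = 25.65.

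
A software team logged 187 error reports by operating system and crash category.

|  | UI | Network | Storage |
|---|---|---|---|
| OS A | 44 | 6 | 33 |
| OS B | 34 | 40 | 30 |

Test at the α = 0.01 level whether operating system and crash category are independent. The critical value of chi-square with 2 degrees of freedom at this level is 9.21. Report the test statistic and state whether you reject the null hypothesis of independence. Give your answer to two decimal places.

Row totals: 83, 104. Column totals: 78, 46, 63. Grand total N = 187.
Expected counts (row total × column total / N):
  OS A, UI: 83×78/187 = 34.620
  OS A, Network: 83×46/187 = 20.417
  OS A, Storage: 83×63/187 = 27.963
  OS B, UI: 104×78/187 = 43.380
  OS B, Network: 104×46/187 = 25.583
  OS B, Storage: 104×63/187 = 35.037
Contributions (O − E)²/E:
  (44 − 34.620)²/34.620 = 2.5414
  (6 − 20.417)²/20.417 = 10.1802
  (33 − 27.963)²/27.963 = 0.9073
  (34 − 43.380)²/43.380 = 2.0282
  (40 − 25.583)²/25.583 = 8.1245
  (30 − 35.037)²/35.037 = 0.7241
χ² = 2.5414 + 10.1802 + 0.9073 + 2.0282 + 8.1245 + 0.7241 = 24.51
df = (2−1)(3−1) = 2. Since 24.51 > 9.21, reject the null hypothesis of independence at α = 0.01.

24.51; reject H₀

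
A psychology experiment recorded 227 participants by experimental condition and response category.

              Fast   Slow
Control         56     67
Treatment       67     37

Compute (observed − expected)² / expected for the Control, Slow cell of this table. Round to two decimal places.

Row total (Control) = 123; column total (Slow) = 104; N = 227.
Expected count E = 123 × 104 / 227 = 56.352.
Contribution = (O − E)²/E = (67 − 56.352)² / 56.352 = 2.01.

2.01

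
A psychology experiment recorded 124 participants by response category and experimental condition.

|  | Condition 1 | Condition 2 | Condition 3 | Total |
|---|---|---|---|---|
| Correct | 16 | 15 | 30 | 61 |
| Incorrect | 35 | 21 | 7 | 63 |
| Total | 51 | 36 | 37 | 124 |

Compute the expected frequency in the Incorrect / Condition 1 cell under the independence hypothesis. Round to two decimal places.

Row total (Incorrect) = 63; column total (Condition 1) = 51; grand total N = 124.
Expected count = (row total × column total) / N = 63 × 51 / 124 = 25.91.

25.91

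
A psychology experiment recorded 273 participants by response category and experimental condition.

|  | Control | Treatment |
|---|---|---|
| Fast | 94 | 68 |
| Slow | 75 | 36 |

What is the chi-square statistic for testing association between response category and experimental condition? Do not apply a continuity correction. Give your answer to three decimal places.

Row totals: 162, 111. Column totals: 169, 104. Grand total N = 273.
Expected counts (row total × column total / N):
  Fast, Control: 162×169/273 = 100.2857
  Fast, Treatment: 162×104/273 = 61.7143
  Slow, Control: 111×169/273 = 68.7143
  Slow, Treatment: 111×104/273 = 42.2857
Contributions (O − E)²/E:
  (94 − 100.2857)²/100.2857 = 0.3940
  (68 − 61.7143)²/61.7143 = 0.6402
  (75 − 68.7143)²/68.7143 = 0.5750
  (36 − 42.2857)²/42.2857 = 0.9344
χ² = 0.3940 + 0.6402 + 0.5750 + 0.9344 = 2.544

2.544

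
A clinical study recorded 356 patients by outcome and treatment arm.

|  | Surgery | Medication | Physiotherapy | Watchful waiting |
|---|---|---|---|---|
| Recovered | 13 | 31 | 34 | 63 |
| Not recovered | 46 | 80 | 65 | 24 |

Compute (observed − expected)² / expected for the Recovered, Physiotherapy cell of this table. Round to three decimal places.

Row total (Recovered) = 141; column total (Physiotherapy) = 99; N = 356.
Expected count E = 141 × 99 / 356 = 39.21067.
Contribution = (O − E)²/E = (34 − 39.21067)² / 39.21067 = 0.692.

0.692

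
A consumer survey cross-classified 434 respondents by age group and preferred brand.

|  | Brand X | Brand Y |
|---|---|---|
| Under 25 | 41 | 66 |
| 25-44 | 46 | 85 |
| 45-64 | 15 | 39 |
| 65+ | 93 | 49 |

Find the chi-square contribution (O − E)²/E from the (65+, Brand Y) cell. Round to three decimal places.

Row total (65+) = 142; column total (Brand Y) = 239; N = 434.
Expected count E = 142 × 239 / 434 = 78.1982.
Contribution = (O − E)²/E = (49 − 78.1982)² / 78.1982 = 10.902.

10.902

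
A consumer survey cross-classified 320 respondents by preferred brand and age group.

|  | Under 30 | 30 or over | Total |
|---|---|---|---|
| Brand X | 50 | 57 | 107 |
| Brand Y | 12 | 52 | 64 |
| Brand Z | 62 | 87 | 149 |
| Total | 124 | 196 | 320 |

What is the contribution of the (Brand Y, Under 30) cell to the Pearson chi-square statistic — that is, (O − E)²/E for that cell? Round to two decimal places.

Row total (Brand Y) = 64; column total (Under 30) = 124; N = 320.
Expected count E = 64 × 124 / 320 = 24.800.
Contribution = (O − E)²/E = (12 − 24.800)² / 24.800 = 6.61.

6.61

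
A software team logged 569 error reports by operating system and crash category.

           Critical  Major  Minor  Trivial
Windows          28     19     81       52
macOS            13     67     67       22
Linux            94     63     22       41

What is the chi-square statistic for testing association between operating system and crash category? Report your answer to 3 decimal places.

145.416

Row totals: 180, 169, 220. Column totals: 135, 149, 170, 115. Grand total N = 569.
Expected counts (row total × column total / N):
  Windows, Critical: 180×135/569 = 42.70650
  Windows, Major: 180×149/569 = 47.13533
  Windows, Minor: 180×170/569 = 53.77856
  Windows, Trivial: 180×115/569 = 36.37961
  macOS, Critical: 169×135/569 = 40.09666
  macOS, Major: 169×149/569 = 44.25483
  macOS, Minor: 169×170/569 = 50.49209
  macOS, Trivial: 169×115/569 = 34.15641
  Linux, Critical: 220×135/569 = 52.19684
  Linux, Major: 220×149/569 = 57.60984
  Linux, Minor: 220×170/569 = 65.72935
  Linux, Trivial: 220×115/569 = 44.46397
Contributions (O − E)²/E:
  (28 − 42.70650)²/42.70650 = 5.0644
  (19 − 47.13533)²/47.13533 = 16.7941
  (81 − 53.77856)²/53.77856 = 13.7789
  (52 − 36.37961)²/36.37961 = 6.7070
  (13 − 40.09666)²/40.09666 = 18.3115
  (67 − 44.25483)²/44.25483 = 11.6901
  (67 − 50.49209)²/50.49209 = 5.3971
  (22 − 34.15641)²/34.15641 = 4.3265
  (94 − 52.19684)²/52.19684 = 33.4791
  (63 − 57.60984)²/57.60984 = 0.5043
  (22 − 65.72935)²/65.72935 = 29.0929
  (41 − 44.46397)²/44.46397 = 0.2699
χ² = 5.0644 + 16.7941 + 13.7789 + 6.7070 + 18.3115 + 11.6901 + 5.3971 + 4.3265 + 33.4791 + 0.5043 + 29.0929 + 0.2699 = 145.416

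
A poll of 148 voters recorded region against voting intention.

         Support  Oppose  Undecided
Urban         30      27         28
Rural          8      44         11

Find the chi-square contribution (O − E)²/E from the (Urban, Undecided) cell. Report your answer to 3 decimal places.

1.401

Row total (Urban) = 85; column total (Undecided) = 39; N = 148.
Expected count E = 85 × 39 / 148 = 22.3986.
Contribution = (O − E)²/E = (28 − 22.3986)² / 22.3986 = 1.401.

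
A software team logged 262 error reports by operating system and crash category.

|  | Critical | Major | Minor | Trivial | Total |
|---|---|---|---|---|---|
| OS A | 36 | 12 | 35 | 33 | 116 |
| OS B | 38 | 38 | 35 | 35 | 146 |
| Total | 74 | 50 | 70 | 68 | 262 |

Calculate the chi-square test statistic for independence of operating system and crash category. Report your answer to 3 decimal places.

10.333

Grand total N = 262.
Expected counts (row total × column total / N):
  OS A, Critical: 116×74/262 = 32.7634
  OS A, Major: 116×50/262 = 22.1374
  OS A, Minor: 116×70/262 = 30.9924
  OS A, Trivial: 116×68/262 = 30.1069
  OS B, Critical: 146×74/262 = 41.2366
  OS B, Major: 146×50/262 = 27.8626
  OS B, Minor: 146×70/262 = 39.0076
  OS B, Trivial: 146×68/262 = 37.8931
Contributions (O − E)²/E:
  (36 − 32.7634)²/32.7634 = 0.3197
  (12 − 22.1374)²/22.1374 = 4.6422
  (35 − 30.9924)²/30.9924 = 0.5182
  (33 − 30.1069)²/30.1069 = 0.2780
  (38 − 41.2366)²/41.2366 = 0.2540
  (38 − 27.8626)²/27.8626 = 3.6883
  (35 − 39.0076)²/39.0076 = 0.4117
  (35 − 37.8931)²/37.8931 = 0.2209
χ² = 0.3197 + 4.6422 + 0.5182 + 0.2780 + 0.2540 + 3.6883 + 0.4117 + 0.2209 = 10.333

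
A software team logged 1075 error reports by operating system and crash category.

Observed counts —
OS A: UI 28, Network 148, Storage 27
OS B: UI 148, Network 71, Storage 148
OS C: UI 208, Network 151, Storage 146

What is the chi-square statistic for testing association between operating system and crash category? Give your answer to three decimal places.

180.576

Row totals: 203, 367, 505. Column totals: 384, 370, 321. Grand total N = 1075.
Expected counts (row total × column total / N):
  OS A, UI: 203×384/1075 = 72.5135
  OS A, Network: 203×370/1075 = 69.8698
  OS A, Storage: 203×321/1075 = 60.6167
  OS B, UI: 367×384/1075 = 131.0958
  OS B, Network: 367×370/1075 = 126.3163
  OS B, Storage: 367×321/1075 = 109.5879
  OS C, UI: 505×384/1075 = 180.3907
  OS C, Network: 505×370/1075 = 173.8140
  OS C, Storage: 505×321/1075 = 150.7953
Contributions (O − E)²/E:
  (28 − 72.5135)²/72.5135 = 27.3253
  (148 − 69.8698)²/69.8698 = 87.3672
  (27 − 60.6167)²/60.6167 = 18.6431
  (148 − 131.0958)²/131.0958 = 2.1797
  (71 − 126.3163)²/126.3163 = 24.2241
  (148 − 109.5879)²/109.5879 = 13.4640
  (208 − 180.3907)²/180.3907 = 4.2257
  (151 − 173.8140)²/173.8140 = 2.9945
  (146 − 150.7953)²/150.7953 = 0.1525
χ² = 27.3253 + 87.3672 + 18.6431 + 2.1797 + 24.2241 + 13.4640 + 4.2257 + 2.9945 + 0.1525 = 180.576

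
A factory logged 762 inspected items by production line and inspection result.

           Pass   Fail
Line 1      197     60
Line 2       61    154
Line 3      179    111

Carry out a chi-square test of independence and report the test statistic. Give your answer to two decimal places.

115.23

Row totals: 257, 215, 290. Column totals: 437, 325. Grand total N = 762.
Expected counts (row total × column total / N):
  Line 1, Pass: 257×437/762 = 147.387
  Line 1, Fail: 257×325/762 = 109.613
  Line 2, Pass: 215×437/762 = 123.301
  Line 2, Fail: 215×325/762 = 91.699
  Line 3, Pass: 290×437/762 = 166.312
  Line 3, Fail: 290×325/762 = 123.688
Contributions (O − E)²/E:
  (197 − 147.387)²/147.387 = 16.7006
  (60 − 109.613)²/109.613 = 22.4558
  (61 − 123.301)²/123.301 = 31.4792
  (154 − 91.699)²/91.699 = 42.3278
  (179 − 166.312)²/166.312 = 0.9680
  (111 − 123.688)²/123.688 = 1.3015
χ² = 16.7006 + 22.4558 + 31.4792 + 42.3278 + 0.9680 + 1.3015 = 115.23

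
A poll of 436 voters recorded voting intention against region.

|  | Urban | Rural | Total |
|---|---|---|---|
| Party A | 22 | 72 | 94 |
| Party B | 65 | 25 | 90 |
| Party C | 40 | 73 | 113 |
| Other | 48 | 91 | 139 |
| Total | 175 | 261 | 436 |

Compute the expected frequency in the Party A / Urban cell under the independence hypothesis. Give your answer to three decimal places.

Row total (Party A) = 94; column total (Urban) = 175; grand total N = 436.
Expected count = (row total × column total) / N = 94 × 175 / 436 = 37.729.

37.729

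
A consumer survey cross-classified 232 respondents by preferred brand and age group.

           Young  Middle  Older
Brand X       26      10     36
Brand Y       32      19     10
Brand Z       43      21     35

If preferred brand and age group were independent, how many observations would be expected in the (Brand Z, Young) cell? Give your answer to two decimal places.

Row total (Brand Z) = 99; column total (Young) = 101; grand total N = 232.
Expected count = (row total × column total) / N = 99 × 101 / 232 = 43.10.

43.10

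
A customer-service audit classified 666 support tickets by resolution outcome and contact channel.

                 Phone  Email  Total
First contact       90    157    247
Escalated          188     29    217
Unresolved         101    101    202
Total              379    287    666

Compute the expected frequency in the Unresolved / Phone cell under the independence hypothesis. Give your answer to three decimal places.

114.952

Row total (Unresolved) = 202; column total (Phone) = 379; grand total N = 666.
Expected count = (row total × column total) / N = 202 × 379 / 666 = 114.952.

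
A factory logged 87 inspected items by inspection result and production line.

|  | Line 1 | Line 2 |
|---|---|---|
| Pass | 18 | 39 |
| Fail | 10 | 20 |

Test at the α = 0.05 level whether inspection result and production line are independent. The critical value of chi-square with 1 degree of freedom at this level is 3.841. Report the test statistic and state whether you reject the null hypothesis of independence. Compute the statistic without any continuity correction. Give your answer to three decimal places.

Row totals: 57, 30. Column totals: 28, 59. Grand total N = 87.
Expected counts (row total × column total / N):
  Pass, Line 1: 57×28/87 = 18.3448
  Pass, Line 2: 57×59/87 = 38.6552
  Fail, Line 1: 30×28/87 = 9.6552
  Fail, Line 2: 30×59/87 = 20.3448
Contributions (O − E)²/E:
  (18 − 18.3448)²/18.3448 = 0.0065
  (39 − 38.6552)²/38.6552 = 0.0031
  (10 − 9.6552)²/9.6552 = 0.0123
  (20 − 20.3448)²/20.3448 = 0.0058
χ² = 0.0065 + 0.0031 + 0.0123 + 0.0058 = 0.028
df = (2−1)(2−1) = 1. Since 0.028 < 3.841, fail to reject the null hypothesis of independence at α = 0.05.

0.028; fail to reject H₀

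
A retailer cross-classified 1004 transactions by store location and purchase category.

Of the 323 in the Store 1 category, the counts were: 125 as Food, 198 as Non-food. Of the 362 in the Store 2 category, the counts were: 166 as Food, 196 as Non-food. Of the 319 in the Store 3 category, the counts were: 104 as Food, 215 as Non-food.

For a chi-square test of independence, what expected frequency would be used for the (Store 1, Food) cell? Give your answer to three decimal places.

127.077

Row total (Store 1) = 323; column total (Food) = 395; grand total N = 1004.
Expected count = (row total × column total) / N = 323 × 395 / 1004 = 127.077.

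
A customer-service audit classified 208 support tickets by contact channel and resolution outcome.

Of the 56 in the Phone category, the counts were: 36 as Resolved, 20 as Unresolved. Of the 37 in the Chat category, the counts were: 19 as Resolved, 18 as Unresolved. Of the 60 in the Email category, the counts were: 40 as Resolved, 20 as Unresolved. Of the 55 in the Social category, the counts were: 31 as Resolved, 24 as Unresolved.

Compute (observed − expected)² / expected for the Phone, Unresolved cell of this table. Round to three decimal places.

Row total (Phone) = 56; column total (Unresolved) = 82; N = 208.
Expected count E = 56 × 82 / 208 = 22.0769.
Contribution = (O − E)²/E = (20 − 22.0769)² / 22.0769 = 0.195.

0.195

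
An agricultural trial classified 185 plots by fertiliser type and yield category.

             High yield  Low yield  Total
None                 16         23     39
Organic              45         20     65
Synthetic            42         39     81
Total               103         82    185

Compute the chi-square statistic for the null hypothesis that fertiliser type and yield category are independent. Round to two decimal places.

Grand total N = 185.
Expected counts (row total × column total / N):
  None, High yield: 39×103/185 = 21.714
  None, Low yield: 39×82/185 = 17.286
  Organic, High yield: 65×103/185 = 36.189
  Organic, Low yield: 65×82/185 = 28.811
  Synthetic, High yield: 81×103/185 = 45.097
  Synthetic, Low yield: 81×82/185 = 35.903
Contributions (O − E)²/E:
  (16 − 21.714)²/21.714 = 1.5036
  (23 − 17.286)²/17.286 = 1.8888
  (45 − 36.189)²/36.189 = 2.1452
  (20 − 28.811)²/28.811 = 2.6946
  (42 − 45.097)²/45.097 = 0.2127
  (39 − 35.903)²/35.903 = 0.2671
χ² = 1.5036 + 1.8888 + 2.1452 + 2.6946 + 0.2127 + 0.2671 = 8.71

8.71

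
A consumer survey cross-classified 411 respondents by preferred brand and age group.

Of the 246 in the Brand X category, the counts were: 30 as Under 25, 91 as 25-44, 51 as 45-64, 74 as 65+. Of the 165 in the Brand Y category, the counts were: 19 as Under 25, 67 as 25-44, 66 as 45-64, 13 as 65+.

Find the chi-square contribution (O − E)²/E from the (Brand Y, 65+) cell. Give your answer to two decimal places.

Row total (Brand Y) = 165; column total (65+) = 87; N = 411.
Expected count E = 165 × 87 / 411 = 34.927.
Contribution = (O − E)²/E = (13 − 34.927)² / 34.927 = 13.77.

13.77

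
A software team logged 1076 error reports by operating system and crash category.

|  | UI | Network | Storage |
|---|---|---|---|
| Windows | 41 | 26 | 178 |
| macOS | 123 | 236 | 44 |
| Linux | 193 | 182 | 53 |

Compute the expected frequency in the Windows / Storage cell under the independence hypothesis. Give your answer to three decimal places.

62.616

Row total (Windows) = 245; column total (Storage) = 275; grand total N = 1076.
Expected count = (row total × column total) / N = 245 × 275 / 1076 = 62.616.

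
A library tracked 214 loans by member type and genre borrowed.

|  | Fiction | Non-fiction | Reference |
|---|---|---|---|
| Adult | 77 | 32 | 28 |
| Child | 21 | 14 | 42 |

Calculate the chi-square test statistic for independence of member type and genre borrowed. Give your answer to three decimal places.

Row totals: 137, 77. Column totals: 98, 46, 70. Grand total N = 214.
Expected counts (row total × column total / N):
  Adult, Fiction: 137×98/214 = 62.7383
  Adult, Non-fiction: 137×46/214 = 29.4486
  Adult, Reference: 137×70/214 = 44.8131
  Child, Fiction: 77×98/214 = 35.2617
  Child, Non-fiction: 77×46/214 = 16.5514
  Child, Reference: 77×70/214 = 25.1869
Contributions (O − E)²/E:
  (77 − 62.7383)²/62.7383 = 3.2420
  (32 − 29.4486)²/29.4486 = 0.2211
  (28 − 44.8131)²/44.8131 = 6.3080
  (21 − 35.2617)²/35.2617 = 5.7682
  (14 − 16.5514)²/16.5514 = 0.3933
  (42 − 25.1869)²/25.1869 = 11.2233
χ² = 3.2420 + 0.2211 + 6.3080 + 5.7682 + 0.3933 + 11.2233 = 27.156

27.156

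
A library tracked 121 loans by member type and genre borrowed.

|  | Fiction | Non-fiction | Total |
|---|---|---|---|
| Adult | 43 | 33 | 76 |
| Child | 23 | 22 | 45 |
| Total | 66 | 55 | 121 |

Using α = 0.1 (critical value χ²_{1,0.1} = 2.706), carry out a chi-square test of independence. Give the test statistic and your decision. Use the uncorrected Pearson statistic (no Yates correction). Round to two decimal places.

Grand total N = 121.
Expected counts (row total × column total / N):
  Adult, Fiction: 76×66/121 = 41.455
  Adult, Non-fiction: 76×55/121 = 34.545
  Child, Fiction: 45×66/121 = 24.545
  Child, Non-fiction: 45×55/121 = 20.455
Contributions (O − E)²/E:
  (43 − 41.455)²/41.455 = 0.0576
  (33 − 34.545)²/34.545 = 0.0691
  (23 − 24.545)²/24.545 = 0.0973
  (22 − 20.455)²/20.455 = 0.1167
χ² = 0.0576 + 0.0691 + 0.0973 + 0.1167 = 0.34
df = (2−1)(2−1) = 1. Since 0.34 < 2.706, fail to reject the null hypothesis of independence at α = 0.1.

0.34; fail to reject H₀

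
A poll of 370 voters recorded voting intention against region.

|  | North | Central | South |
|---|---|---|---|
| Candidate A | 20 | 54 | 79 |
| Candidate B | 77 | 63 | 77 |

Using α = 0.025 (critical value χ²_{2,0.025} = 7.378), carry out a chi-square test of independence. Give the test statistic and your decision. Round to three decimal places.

Row totals: 153, 217. Column totals: 97, 117, 156. Grand total N = 370.
Expected counts (row total × column total / N):
  Candidate A, North: 153×97/370 = 40.1108
  Candidate A, Central: 153×117/370 = 48.3811
  Candidate A, South: 153×156/370 = 64.5081
  Candidate B, North: 217×97/370 = 56.8892
  Candidate B, Central: 217×117/370 = 68.6189
  Candidate B, South: 217×156/370 = 91.4919
Contributions (O − E)²/E:
  (20 − 40.1108)²/40.1108 = 10.0832
  (54 − 48.3811)²/48.3811 = 0.6526
  (79 − 64.5081)²/64.5081 = 3.2556
  (77 − 56.8892)²/56.8892 = 7.1093
  (63 − 68.6189)²/68.6189 = 0.4601
  (77 − 91.4919)²/91.4919 = 2.2955
χ² = 10.0832 + 0.6526 + 3.2556 + 7.1093 + 0.4601 + 2.2955 = 23.856
df = (2−1)(3−1) = 2. Since 23.856 > 7.378, reject the null hypothesis of independence at α = 0.025.

23.856; reject H₀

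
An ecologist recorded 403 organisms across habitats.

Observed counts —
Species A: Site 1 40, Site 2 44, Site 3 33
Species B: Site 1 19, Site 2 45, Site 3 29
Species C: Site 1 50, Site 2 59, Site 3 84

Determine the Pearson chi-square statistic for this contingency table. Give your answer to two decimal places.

14.83

Row totals: 117, 93, 193. Column totals: 109, 148, 146. Grand total N = 403.
Expected counts (row total × column total / N):
  Species A, Site 1: 117×109/403 = 31.6452
  Species A, Site 2: 117×148/403 = 42.9677
  Species A, Site 3: 117×146/403 = 42.3871
  Species B, Site 1: 93×109/403 = 25.1538
  Species B, Site 2: 93×148/403 = 34.1538
  Species B, Site 3: 93×146/403 = 33.6923
  Species C, Site 1: 193×109/403 = 52.2010
  Species C, Site 2: 193×148/403 = 70.8784
  Species C, Site 3: 193×146/403 = 69.9206
Contributions (O − E)²/E:
  (40 − 31.6452)²/31.6452 = 2.2058
  (44 − 42.9677)²/42.9677 = 0.0248
  (33 − 42.3871)²/42.3871 = 2.0789
  (19 − 25.1538)²/25.1538 = 1.5055
  (45 − 34.1538)²/34.1538 = 3.4444
  (29 − 33.6923)²/33.6923 = 0.6535
  (50 − 52.2010)²/52.2010 = 0.0928
  (59 − 70.8784)²/70.8784 = 1.9907
  (84 − 69.9206)²/69.9206 = 2.8351
χ² = 2.2058 + 0.0248 + 2.0789 + 1.5055 + 3.4444 + 0.6535 + 0.0928 + 1.9907 + 2.8351 = 14.83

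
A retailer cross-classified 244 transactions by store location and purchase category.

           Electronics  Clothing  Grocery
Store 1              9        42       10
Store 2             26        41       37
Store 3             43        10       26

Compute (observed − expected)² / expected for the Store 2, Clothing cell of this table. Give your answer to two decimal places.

Row total (Store 2) = 104; column total (Clothing) = 93; N = 244.
Expected count E = 104 × 93 / 244 = 39.639.
Contribution = (O − E)²/E = (41 − 39.639)² / 39.639 = 0.05.

0.05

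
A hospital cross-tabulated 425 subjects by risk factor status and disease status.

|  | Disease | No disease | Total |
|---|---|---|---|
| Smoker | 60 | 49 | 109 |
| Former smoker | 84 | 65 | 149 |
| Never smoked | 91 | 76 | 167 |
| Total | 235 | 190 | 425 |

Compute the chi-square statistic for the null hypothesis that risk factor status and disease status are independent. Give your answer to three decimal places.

Grand total N = 425.
Expected counts (row total × column total / N):
  Smoker, Disease: 109×235/425 = 60.2706
  Smoker, No disease: 109×190/425 = 48.7294
  Former smoker, Disease: 149×235/425 = 82.3882
  Former smoker, No disease: 149×190/425 = 66.6118
  Never smoked, Disease: 167×235/425 = 92.3412
  Never smoked, No disease: 167×190/425 = 74.6588
Contributions (O − E)²/E:
  (60 − 60.2706)²/60.2706 = 0.0012
  (49 − 48.7294)²/48.7294 = 0.0015
  (84 − 82.3882)²/82.3882 = 0.0315
  (65 − 66.6118)²/66.6118 = 0.0390
  (91 − 92.3412)²/92.3412 = 0.0195
  (76 − 74.6588)²/74.6588 = 0.0241
χ² = 0.0012 + 0.0015 + 0.0315 + 0.0390 + 0.0195 + 0.0241 = 0.117

0.117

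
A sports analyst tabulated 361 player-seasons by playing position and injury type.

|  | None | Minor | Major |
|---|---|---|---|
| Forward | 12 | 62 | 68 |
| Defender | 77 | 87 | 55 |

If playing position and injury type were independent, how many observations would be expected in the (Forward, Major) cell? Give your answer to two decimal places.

48.38

Row total (Forward) = 142; column total (Major) = 123; grand total N = 361.
Expected count = (row total × column total) / N = 142 × 123 / 361 = 48.38.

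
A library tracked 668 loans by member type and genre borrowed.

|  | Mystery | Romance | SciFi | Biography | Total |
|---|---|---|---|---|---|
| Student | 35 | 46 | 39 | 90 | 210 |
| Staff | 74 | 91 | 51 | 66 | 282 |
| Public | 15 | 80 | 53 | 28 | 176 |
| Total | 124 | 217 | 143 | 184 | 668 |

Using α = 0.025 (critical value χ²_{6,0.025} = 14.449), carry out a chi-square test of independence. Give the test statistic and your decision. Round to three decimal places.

72.031; reject H₀

Grand total N = 668.
Expected counts (row total × column total / N):
  Student, Mystery: 210×124/668 = 38.9820
  Student, Romance: 210×217/668 = 68.2186
  Student, SciFi: 210×143/668 = 44.9551
  Student, Biography: 210×184/668 = 57.8443
  Staff, Mystery: 282×124/668 = 52.3473
  Staff, Romance: 282×217/668 = 91.6078
  Staff, SciFi: 282×143/668 = 60.3683
  Staff, Biography: 282×184/668 = 77.6766
  Public, Mystery: 176×124/668 = 32.6707
  Public, Romance: 176×217/668 = 57.1737
  Public, SciFi: 176×143/668 = 37.6766
  Public, Biography: 176×184/668 = 48.4790
Contributions (O − E)²/E:
  (35 − 38.9820)²/38.9820 = 0.4068
  (46 − 68.2186)²/68.2186 = 7.2365
  (39 − 44.9551)²/44.9551 = 0.7889
  (90 − 57.8443)²/57.8443 = 17.8754
  (74 − 52.3473)²/52.3473 = 8.9563
  (91 − 91.6078)²/91.6078 = 0.0040
  (51 − 60.3683)²/60.3683 = 1.4538
  (66 − 77.6766)²/77.6766 = 1.7553
  (15 − 32.6707)²/32.6707 = 9.5576
  (80 − 57.1737)²/57.1737 = 9.1133
  (53 − 37.6766)²/37.6766 = 6.2322
  (28 − 48.4790)²/48.4790 = 8.6510
χ² = 0.4068 + 7.2365 + 0.7889 + 17.8754 + 8.9563 + 0.0040 + 1.4538 + 1.7553 + 9.5576 + 9.1133 + 6.2322 + 8.6510 = 72.031
df = (3−1)(4−1) = 6. Since 72.031 > 14.449, reject the null hypothesis of independence at α = 0.025.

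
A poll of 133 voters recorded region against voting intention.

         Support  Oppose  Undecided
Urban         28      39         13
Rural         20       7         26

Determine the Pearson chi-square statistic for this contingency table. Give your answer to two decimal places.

23.41

Row totals: 80, 53. Column totals: 48, 46, 39. Grand total N = 133.
Expected counts (row total × column total / N):
  Urban, Support: 80×48/133 = 28.872
  Urban, Oppose: 80×46/133 = 27.669
  Urban, Undecided: 80×39/133 = 23.459
  Rural, Support: 53×48/133 = 19.128
  Rural, Oppose: 53×46/133 = 18.331
  Rural, Undecided: 53×39/133 = 15.541
Contributions (O − E)²/E:
  (28 − 28.872)²/28.872 = 0.0263
  (39 − 27.669)²/27.669 = 4.6403
  (13 − 23.459)²/23.459 = 4.6631
  (20 − 19.128)²/19.128 = 0.0398
  (7 − 18.331)²/18.331 = 7.0041
  (26 − 15.541)²/15.541 = 7.0388
χ² = 0.0263 + 4.6403 + 4.6631 + 0.0398 + 7.0041 + 7.0388 = 23.41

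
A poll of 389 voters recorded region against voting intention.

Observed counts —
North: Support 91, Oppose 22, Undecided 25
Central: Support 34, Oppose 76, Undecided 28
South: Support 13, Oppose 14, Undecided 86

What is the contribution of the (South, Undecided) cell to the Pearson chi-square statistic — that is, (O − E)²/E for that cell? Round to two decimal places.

51.55

Row total (South) = 113; column total (Undecided) = 139; N = 389.
Expected count E = 113 × 139 / 389 = 40.378.
Contribution = (O − E)²/E = (86 − 40.378)² / 40.378 = 51.55.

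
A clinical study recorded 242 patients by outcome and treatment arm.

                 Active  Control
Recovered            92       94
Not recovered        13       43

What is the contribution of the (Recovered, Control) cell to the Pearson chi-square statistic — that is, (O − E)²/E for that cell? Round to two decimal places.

1.21

Row total (Recovered) = 186; column total (Control) = 137; N = 242.
Expected count E = 186 × 137 / 242 = 105.298.
Contribution = (O − E)²/E = (94 − 105.298)² / 105.298 = 1.21.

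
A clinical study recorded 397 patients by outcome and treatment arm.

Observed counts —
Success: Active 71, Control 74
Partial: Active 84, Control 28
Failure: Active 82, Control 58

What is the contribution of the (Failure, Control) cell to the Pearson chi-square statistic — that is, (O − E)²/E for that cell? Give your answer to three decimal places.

Row total (Failure) = 140; column total (Control) = 160; N = 397.
Expected count E = 140 × 160 / 397 = 56.4232.
Contribution = (O − E)²/E = (58 − 56.4232)² / 56.4232 = 0.044.

0.044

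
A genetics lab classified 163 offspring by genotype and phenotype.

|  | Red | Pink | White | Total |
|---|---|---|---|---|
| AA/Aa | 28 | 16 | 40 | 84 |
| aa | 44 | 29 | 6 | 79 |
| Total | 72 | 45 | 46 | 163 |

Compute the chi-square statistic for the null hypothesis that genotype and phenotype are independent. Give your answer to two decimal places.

32.32

Grand total N = 163.
Expected counts (row total × column total / N):
  AA/Aa, Red: 84×72/163 = 37.104
  AA/Aa, Pink: 84×45/163 = 23.190
  AA/Aa, White: 84×46/163 = 23.706
  aa, Red: 79×72/163 = 34.896
  aa, Pink: 79×45/163 = 21.810
  aa, White: 79×46/163 = 22.294
Contributions (O − E)²/E:
  (28 − 37.104)²/37.104 = 2.2338
  (16 − 23.190)²/23.190 = 2.2292
  (40 − 23.706)²/23.706 = 11.1995
  (44 − 34.896)²/34.896 = 2.3751
  (29 − 21.810)²/21.810 = 2.3703
  (6 − 22.294)²/22.294 = 11.9088
χ² = 2.2338 + 2.2292 + 11.1995 + 2.3751 + 2.3703 + 11.9088 = 32.32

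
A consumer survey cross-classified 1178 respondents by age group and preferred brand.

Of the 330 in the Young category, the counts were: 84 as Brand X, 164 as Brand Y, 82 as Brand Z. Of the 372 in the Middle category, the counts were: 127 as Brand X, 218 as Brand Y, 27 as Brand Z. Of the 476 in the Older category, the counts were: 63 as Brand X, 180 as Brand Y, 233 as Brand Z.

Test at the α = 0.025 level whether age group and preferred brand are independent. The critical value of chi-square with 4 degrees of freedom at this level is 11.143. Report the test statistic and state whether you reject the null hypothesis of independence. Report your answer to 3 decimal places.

187.254; reject H₀

Row totals: 330, 372, 476. Column totals: 274, 562, 342. Grand total N = 1178.
Expected counts (row total × column total / N):
  Young, Brand X: 330×274/1178 = 76.7572
  Young, Brand Y: 330×562/1178 = 157.4363
  Young, Brand Z: 330×342/1178 = 95.8065
  Middle, Brand X: 372×274/1178 = 86.5263
  Middle, Brand Y: 372×562/1178 = 177.4737
  Middle, Brand Z: 372×342/1178 = 108.0000
  Older, Brand X: 476×274/1178 = 110.7165
  Older, Brand Y: 476×562/1178 = 227.0900
  Older, Brand Z: 476×342/1178 = 138.1935
Contributions (O − E)²/E:
  (84 − 76.7572)²/76.7572 = 0.6834
  (164 − 157.4363)²/157.4363 = 0.2736
  (82 − 95.8065)²/95.8065 = 1.9896
  (127 − 86.5263)²/86.5263 = 18.9321
  (218 − 177.4737)²/177.4737 = 9.2542
  (27 − 108.0000)²/108.0000 = 60.7500
  (63 − 110.7165)²/110.7165 = 20.5648
  (180 − 227.0900)²/227.0900 = 9.7647
  (233 − 138.1935)²/138.1935 = 65.0412
χ² = 0.6834 + 0.2736 + 1.9896 + 18.9321 + 9.2542 + 60.7500 + 20.5648 + 9.7647 + 65.0412 = 187.254
df = (3−1)(3−1) = 4. Since 187.254 > 11.143, reject the null hypothesis of independence at α = 0.025.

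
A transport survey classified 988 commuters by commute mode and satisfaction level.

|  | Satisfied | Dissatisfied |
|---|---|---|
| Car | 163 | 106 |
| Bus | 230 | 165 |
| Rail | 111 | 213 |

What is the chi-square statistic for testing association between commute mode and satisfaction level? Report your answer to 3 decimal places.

Row totals: 269, 395, 324. Column totals: 504, 484. Grand total N = 988.
Expected counts (row total × column total / N):
  Car, Satisfied: 269×504/988 = 137.22267
  Car, Dissatisfied: 269×484/988 = 131.77733
  Bus, Satisfied: 395×504/988 = 201.49798
  Bus, Dissatisfied: 395×484/988 = 193.50202
  Rail, Satisfied: 324×504/988 = 165.27935
  Rail, Dissatisfied: 324×484/988 = 158.72065
Contributions (O − E)²/E:
  (163 − 137.22267)²/137.22267 = 4.8423
  (106 − 131.77733)²/131.77733 = 5.0424
  (230 − 201.49798)²/201.49798 = 4.0316
  (165 − 193.50202)²/193.50202 = 4.1982
  (111 − 165.27935)²/165.27935 = 17.8259
  (213 − 158.72065)²/158.72065 = 18.5625
χ² = 4.8423 + 5.0424 + 4.0316 + 4.1982 + 17.8259 + 18.5625 = 54.503

54.503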